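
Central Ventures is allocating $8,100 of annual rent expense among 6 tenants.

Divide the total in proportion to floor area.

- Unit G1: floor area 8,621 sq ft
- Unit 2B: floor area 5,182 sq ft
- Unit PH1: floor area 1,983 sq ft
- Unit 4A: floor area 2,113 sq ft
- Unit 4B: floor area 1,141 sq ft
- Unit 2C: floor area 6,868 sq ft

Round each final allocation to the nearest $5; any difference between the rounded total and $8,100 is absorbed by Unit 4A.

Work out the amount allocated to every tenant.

Unit G1: $2,695 · Unit 2B: $1,620 · Unit PH1: $620 · Unit 4A: $665 · Unit 4B: $355 · Unit 2C: $2,145

Combined floor area = 25,908.
Unrounded shares: Unit G1 8,621/25,908 × $8,100 = 2,695.31; Unit 2B 5,182/25,908 × $8,100 = 1,620.13; Unit PH1 1,983/25,908 × $8,100 = 619.97; Unit 4A 2,113/25,908 × $8,100 = 660.62; Unit 4B 1,141/25,908 × $8,100 = 356.73; Unit 2C 6,868/25,908 × $8,100 = 2,147.24.
At nearest $5: Unit G1 $2,695; Unit 2B $1,620; Unit PH1 $620; Unit 4A $660; Unit 4B $355; Unit 2C $2,145. Sum = $8,095.
Difference $8,100 − $8,095 = +$5 applied to Unit 4A: Unit 4A becomes $665.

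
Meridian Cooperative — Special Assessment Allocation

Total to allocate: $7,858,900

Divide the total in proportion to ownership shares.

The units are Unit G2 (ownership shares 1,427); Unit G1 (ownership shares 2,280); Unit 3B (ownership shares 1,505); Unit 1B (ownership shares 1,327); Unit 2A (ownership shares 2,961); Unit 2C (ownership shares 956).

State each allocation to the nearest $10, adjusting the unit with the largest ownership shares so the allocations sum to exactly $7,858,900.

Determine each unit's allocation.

Unit G2: $1,072,560; Unit G1: $1,713,690; Unit 3B: $1,131,180; Unit 1B: $997,390; Unit 2A: $2,225,530; Unit 2C: $718,550

Sum of ownership shares: 10,456.
Raw shares: Unit G2 1,427/10,456 × $7,858,900 = 1,072,556.46; Unit G1 2,280/10,456 × $7,858,900 = 1,713,685.16; Unit 3B 1,505/10,456 × $7,858,900 = 1,131,182.53; Unit 1B 1,327/10,456 × $7,858,900 = 997,394.83; Unit 2A 2,961/10,456 × $7,858,900 = 2,225,535.86; Unit 2C 956/10,456 × $7,858,900 = 718,545.18.
Rounded to nearest $10: Unit G2 $1,072,560; Unit G1 $1,713,690; Unit 3B $1,131,180; Unit 1B $997,390; Unit 2A $2,225,540; Unit 2C $718,550. Sum = $7,858,910.
Difference $7,858,900 − $7,858,910 = −$10 applied to largest ownership shares (Unit 2A): Unit 2A becomes $2,225,530.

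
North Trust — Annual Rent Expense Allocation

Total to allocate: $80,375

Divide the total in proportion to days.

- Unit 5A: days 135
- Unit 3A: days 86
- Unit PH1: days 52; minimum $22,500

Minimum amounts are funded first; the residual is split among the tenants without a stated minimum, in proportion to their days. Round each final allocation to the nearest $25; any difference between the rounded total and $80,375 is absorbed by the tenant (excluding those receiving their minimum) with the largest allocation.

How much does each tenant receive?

Unit 5A: $35,350 | Unit 3A: $22,525 | Unit PH1: $22,500

Fund the minimums — Unit PH1 $22,500. Residual $57,875.
Residual split over remaining days 221: Unit 5A 35,353.51 → $35,350; Unit 3A 22,521.49 → $22,525.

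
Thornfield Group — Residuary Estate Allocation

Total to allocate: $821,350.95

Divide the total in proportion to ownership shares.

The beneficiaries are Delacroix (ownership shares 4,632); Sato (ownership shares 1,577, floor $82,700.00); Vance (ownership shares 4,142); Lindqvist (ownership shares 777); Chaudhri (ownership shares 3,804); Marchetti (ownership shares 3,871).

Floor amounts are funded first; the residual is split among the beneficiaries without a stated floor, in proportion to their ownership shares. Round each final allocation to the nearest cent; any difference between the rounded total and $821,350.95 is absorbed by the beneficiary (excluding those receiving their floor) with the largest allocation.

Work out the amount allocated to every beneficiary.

Guaranteed amounts: Sato $82,700.00. Residual $738,650.95.
Residual split over remaining ownership shares 17,226: Delacroix 198,620.1788 → $198,620.18; Vance 177,608.9768 → $177,608.98; Lindqvist 33,317.7632 → $33,317.76; Chaudhri 163,115.5355 → $163,115.54; Marchetti 165,988.4957 → $165,988.50.
Rounding difference −$0.01 applied to Delacroix → $198,620.17.

Delacroix: $198,620.17; Sato: $82,700.00; Vance: $177,608.98; Lindqvist: $33,317.76; Chaudhri: $163,115.54; Marchetti: $165,988.50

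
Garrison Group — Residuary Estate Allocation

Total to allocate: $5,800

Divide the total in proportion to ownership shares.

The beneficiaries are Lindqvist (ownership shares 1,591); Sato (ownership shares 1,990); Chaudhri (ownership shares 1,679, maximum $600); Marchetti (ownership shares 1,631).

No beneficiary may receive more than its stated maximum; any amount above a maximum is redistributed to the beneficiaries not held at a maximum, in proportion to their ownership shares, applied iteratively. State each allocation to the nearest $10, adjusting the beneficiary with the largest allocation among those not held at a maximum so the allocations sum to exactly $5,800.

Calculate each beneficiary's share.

Lindqvist: $1,590 | Sato: $1,980 | Chaudhri: $600 | Marchetti: $1,630

Total ownership shares = 6,891.
Proportional shares (ignoring caps): Lindqvist 1,339.11; Sato 1,674.94; Chaudhri 1,413.18; Marchetti 1,372.78.
Held at cap: Chaudhri ($600); balance $5,200 reallocated over remaining ownership shares 5,212.
Remaining shares: Lindqvist 1,587.34 → $1,590; Sato 1,985.42 → $1,990; Marchetti 1,627.24 → $1,630.
Rounding difference −$10 applied to Sato → $1,980.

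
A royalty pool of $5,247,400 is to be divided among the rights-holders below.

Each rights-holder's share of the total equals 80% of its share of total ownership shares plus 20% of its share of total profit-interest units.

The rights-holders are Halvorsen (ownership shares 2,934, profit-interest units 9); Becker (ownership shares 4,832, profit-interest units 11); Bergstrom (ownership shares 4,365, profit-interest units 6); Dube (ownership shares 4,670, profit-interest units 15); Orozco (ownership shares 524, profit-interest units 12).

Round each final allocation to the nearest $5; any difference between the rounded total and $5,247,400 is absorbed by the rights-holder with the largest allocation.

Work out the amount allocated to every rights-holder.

Ownership shares total 17,325; profit-interest units total 53.
Blended shares (80% ownership shares + 20% profit-interest units): Halvorsen 0.1694; Becker 0.2646; Bergstrom 0.2242; Dube 0.2722; Orozco 0.0695.
Proportional shares: Halvorsen 889,134.06; Becker 1,388,630.42; Bergstrom 1,176,466.82; Dube 1,428,583.18; Orozco 364,585.51.
At nearest $5: Halvorsen $889,135; Becker $1,388,630; Bergstrom $1,176,465; Dube $1,428,585; Orozco $364,585. Sum = $5,247,400.
Sum already equals the total — no adjustment.

Halvorsen: $889,135; Becker: $1,388,630; Bergstrom: $1,176,465; Dube: $1,428,585; Orozco: $364,585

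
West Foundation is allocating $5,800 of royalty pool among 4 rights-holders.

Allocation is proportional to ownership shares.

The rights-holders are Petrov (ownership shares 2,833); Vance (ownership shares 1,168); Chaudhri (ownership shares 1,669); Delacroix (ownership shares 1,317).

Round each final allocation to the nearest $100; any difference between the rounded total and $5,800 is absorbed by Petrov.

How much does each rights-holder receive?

Petrov: $2,300 · Vance: $1,000 · Chaudhri: $1,400 · Delacroix: $1,100

Combined ownership shares = 6,987.
Pro-rata amounts: Petrov 2,833/6,987 × $5,800 = 2,351.71; Vance 1,168/6,987 × $5,800 = 969.57; Chaudhri 1,669/6,987 × $5,800 = 1,385.46; Delacroix 1,317/6,987 × $5,800 = 1,093.26.
At nearest $100: Petrov $2,400; Vance $1,000; Chaudhri $1,400; Delacroix $1,100. Sum = $5,900.
Difference $5,800 − $5,900 = −$100 applied to Petrov: Petrov becomes $2,300.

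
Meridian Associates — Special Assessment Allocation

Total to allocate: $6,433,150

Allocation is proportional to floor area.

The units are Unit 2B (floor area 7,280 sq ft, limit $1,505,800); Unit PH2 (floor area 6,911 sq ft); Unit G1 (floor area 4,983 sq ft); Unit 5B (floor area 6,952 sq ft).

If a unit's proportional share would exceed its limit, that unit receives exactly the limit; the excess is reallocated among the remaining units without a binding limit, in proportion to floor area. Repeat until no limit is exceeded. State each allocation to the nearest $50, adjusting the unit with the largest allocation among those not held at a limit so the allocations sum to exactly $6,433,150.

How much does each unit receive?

Unit 2B: $1,505,800 | Unit PH2: $1,806,900 | Unit G1: $1,302,800 | Unit 5B: $1,817,650

Floor area total: 26,126.
Proportional shares (ignoring caps): Unit 2B 1,792,594.81; Unit PH2 1,701,733.89; Unit G1 1,226,991.75; Unit 5B 1,711,829.55.
Cap binds for Unit 2B ($1,505,800); balance $4,927,350 reallocated over remaining floor area 18,846.
Remaining shares: Unit PH2 1,806,904.16 → $1,806,900; Unit G1 1,302,822.09 → $1,302,800; Unit 5B 1,817,623.75 → $1,817,600.
Rounding difference +$50 applied to Unit 5B → $1,817,650.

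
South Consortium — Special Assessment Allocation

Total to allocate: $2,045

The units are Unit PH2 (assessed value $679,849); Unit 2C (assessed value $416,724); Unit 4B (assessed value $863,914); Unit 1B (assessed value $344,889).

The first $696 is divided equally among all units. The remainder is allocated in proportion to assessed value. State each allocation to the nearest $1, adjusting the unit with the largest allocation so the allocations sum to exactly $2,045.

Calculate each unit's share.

Unit PH2: $572 · Unit 2C: $418 · Unit 4B: $679 · Unit 1B: $376

First tranche $696 split equally: $174 each.
Remainder $1,349 by assessed value (total 2,305,376): Unit PH2 397.82 → $398; Unit 2C 243.85 → $244; Unit 4B 505.52 → $506; Unit 1B 201.81 → $202.
Rounding difference −$1 on remainder applied to Unit 4B.
Totals: Unit PH2 $174 + $398 = $572; Unit 2C $174 + $244 = $418; Unit 4B $174 + $505 = $679; Unit 1B $174 + $202 = $376.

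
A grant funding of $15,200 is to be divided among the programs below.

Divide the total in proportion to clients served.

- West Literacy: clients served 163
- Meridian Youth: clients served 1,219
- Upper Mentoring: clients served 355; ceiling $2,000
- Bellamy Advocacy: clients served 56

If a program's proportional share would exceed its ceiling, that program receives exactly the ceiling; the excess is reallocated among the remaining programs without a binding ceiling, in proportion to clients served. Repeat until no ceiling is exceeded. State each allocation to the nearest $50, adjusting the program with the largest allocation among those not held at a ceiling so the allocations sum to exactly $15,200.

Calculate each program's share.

Total clients served = 1,793.
Unconstrained shares: West Literacy 1,381.82; Meridian Youth 10,333.97; Upper Mentoring 3,009.48; Bellamy Advocacy 474.74.
Capped: Upper Mentoring ($2,000); residual $13,200 reallocated over remaining clients served 1,438.
Redistributed shares: West Literacy 1,496.24 → $1,500; Meridian Youth 11,189.71 → $11,200; Bellamy Advocacy 514.05 → $500.

West Literacy: $1,500; Meridian Youth: $11,200; Upper Mentoring: $2,000; Bellamy Advocacy: $500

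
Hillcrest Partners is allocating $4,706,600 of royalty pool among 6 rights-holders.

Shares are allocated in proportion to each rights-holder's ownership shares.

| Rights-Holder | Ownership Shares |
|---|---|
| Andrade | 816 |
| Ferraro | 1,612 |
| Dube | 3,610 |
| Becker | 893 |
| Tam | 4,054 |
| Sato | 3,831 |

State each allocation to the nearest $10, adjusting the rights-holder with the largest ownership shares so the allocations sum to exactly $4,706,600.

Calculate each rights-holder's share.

Andrade: $259,220 | Ferraro: $512,080 | Dube: $1,146,790 | Becker: $283,680 | Tam: $1,287,840 | Sato: $1,216,990

Sum of ownership shares: 816 + 1,612 + 3,610 + 893 + 4,054 + 3,831 = 14,816.
Unrounded shares: Andrade 259,218.79; Ferraro 512,084.18; Dube 1,146,789.01; Becker 283,679.39; Tam 1,287,834.53; Sato 1,216,994.10.
At nearest $10: Andrade $259,220; Ferraro $512,080; Dube $1,146,790; Becker $283,680; Tam $1,287,830; Sato $1,216,990. Sum = $4,706,590.
Difference $4,706,600 − $4,706,590 = +$10 applied to largest ownership shares (Tam): Tam becomes $1,287,840.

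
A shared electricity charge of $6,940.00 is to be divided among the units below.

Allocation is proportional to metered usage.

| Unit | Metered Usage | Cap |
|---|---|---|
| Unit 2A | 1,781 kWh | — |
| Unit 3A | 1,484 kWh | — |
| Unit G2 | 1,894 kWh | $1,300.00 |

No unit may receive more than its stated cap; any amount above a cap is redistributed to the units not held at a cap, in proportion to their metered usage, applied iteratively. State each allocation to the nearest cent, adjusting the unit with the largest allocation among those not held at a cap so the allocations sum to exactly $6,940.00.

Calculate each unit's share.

Metered usage total: 5,159.
Unconstrained shares: Unit 2A 2,395.8403; Unit 3A 1,996.3094; Unit G2 2,547.8504.
Held at cap: Unit G2 ($1,300.00); residual $5,640.00 reallocated over remaining metered usage 3,265.
Remaining shares: Unit 2A 3,076.5207 → $3,076.52; Unit 3A 2,563.4793 → $2,563.48.

Unit 2A: $3,076.52; Unit 3A: $2,563.48; Unit G2: $1,300.00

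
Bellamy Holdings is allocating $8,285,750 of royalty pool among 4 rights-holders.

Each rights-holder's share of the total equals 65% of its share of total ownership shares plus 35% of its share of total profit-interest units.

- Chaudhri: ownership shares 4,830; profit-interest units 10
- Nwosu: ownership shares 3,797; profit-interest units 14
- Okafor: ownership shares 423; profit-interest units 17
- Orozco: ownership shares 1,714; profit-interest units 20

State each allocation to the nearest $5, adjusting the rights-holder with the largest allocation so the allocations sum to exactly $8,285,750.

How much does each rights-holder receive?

Ownership shares total 10,764; profit-interest units total 61.
Combined weights (65% ownership shares + 35% profit-interest units): Chaudhri 0.3490; Nwosu 0.3096; Okafor 0.1231; Orozco 0.2183.
Pro-rata amounts: Chaudhri 2,892,088.97; Nwosu 2,565,395.04; Okafor 1,019,847.08; Orozco 1,808,418.91.
Rounded to nearest $5: Chaudhri $2,892,090; Nwosu $2,565,395; Okafor $1,019,845; Orozco $1,808,420. Sum = $8,285,750.
Sum already equals the total — no adjustment.

Chaudhri: $2,892,090; Nwosu: $2,565,395; Okafor: $1,019,845; Orozco: $1,808,420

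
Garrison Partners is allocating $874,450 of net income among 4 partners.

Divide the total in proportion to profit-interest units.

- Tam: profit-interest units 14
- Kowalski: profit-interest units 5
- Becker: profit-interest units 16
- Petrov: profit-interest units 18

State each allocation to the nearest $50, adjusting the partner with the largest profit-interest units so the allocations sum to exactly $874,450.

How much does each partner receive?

Combined profit-interest units = 53.
Proportional shares: Tam 14/53 × $874,450 = 230,986.79; Kowalski 5/53 × $874,450 = 82,495.28; Becker 16/53 × $874,450 = 263,984.91; Petrov 18/53 × $874,450 = 296,983.02.
After rounding ($50): Tam $231,000; Kowalski $82,500; Becker $264,000; Petrov $297,000. Sum = $874,500.
Difference $874,450 − $874,500 = −$50 applied to largest profit-interest units (Petrov): Petrov becomes $296,950.

Tam: $231,000 · Kowalski: $82,500 · Becker: $264,000 · Petrov: $296,950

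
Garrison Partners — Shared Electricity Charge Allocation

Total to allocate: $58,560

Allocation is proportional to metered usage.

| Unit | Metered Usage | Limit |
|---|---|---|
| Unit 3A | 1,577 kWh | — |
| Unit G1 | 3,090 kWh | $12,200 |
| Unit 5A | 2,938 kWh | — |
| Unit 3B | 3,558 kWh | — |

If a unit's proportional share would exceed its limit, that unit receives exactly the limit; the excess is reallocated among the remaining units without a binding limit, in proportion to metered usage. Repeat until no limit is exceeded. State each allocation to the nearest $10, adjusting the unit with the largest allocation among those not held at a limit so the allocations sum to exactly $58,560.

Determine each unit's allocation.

Unit 3A: $9,060 · Unit G1: $12,200 · Unit 5A: $16,870 · Unit 3B: $20,430

Metered usage total: 11,163.
Pro-rata shares before constraints: Unit 3A 8,272.79; Unit G1 16,209.84; Unit 5A 15,412.46; Unit 3B 18,664.92.
Capped: Unit G1 ($12,200); balance $46,360 reallocated over remaining metered usage 8,073.
Redistributed shares: Unit 3A 9,056.08 → $9,060; Unit 5A 16,871.76 → $16,870; Unit 3B 20,432.17 → $20,430.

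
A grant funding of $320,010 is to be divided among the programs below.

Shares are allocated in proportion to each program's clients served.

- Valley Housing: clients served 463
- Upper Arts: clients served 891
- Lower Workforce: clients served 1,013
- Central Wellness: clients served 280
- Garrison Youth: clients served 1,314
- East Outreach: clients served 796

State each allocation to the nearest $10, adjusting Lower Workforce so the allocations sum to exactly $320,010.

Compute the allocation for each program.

Sum of clients served: 4,757.
Pro-rata amounts: Valley Housing 463/4,757 × $320,010 = 31,146.65; Upper Arts 891/4,757 × $320,010 = 59,938.81; Lower Workforce 1,013/4,757 × $320,010 = 68,145.92; Central Wellness 280/4,757 × $320,010 = 18,835.99; Garrison Youth 1,314/4,757 × $320,010 = 88,394.61; East Outreach 796/4,757 × $320,010 = 53,548.03.
At nearest $10: Valley Housing $31,150; Upper Arts $59,940; Lower Workforce $68,150; Central Wellness $18,840; Garrison Youth $88,390; East Outreach $53,550. Sum = $320,020.
Difference $320,010 − $320,020 = −$10 applied to Lower Workforce: Lower Workforce becomes $68,140.

Valley Housing: $31,150; Upper Arts: $59,940; Lower Workforce: $68,140; Central Wellness: $18,840; Garrison Youth: $88,390; East Outreach: $53,550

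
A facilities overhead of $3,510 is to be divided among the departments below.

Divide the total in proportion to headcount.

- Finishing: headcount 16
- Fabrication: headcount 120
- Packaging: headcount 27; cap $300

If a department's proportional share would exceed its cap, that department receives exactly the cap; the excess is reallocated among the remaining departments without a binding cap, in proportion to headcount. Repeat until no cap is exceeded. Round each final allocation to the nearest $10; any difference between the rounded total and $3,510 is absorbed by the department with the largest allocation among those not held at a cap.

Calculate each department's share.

Finishing: $380 | Fabrication: $2,830 | Packaging: $300

Sum of headcount: 163.
Proportional shares (ignoring caps): Finishing 344.54; Fabrication 2,584.05; Packaging 581.41.
Capped: Packaging ($300); residual $3,210 reallocated over remaining headcount 136.
Redistributed shares: Finishing 377.65 → $380; Fabrication 2,832.35 → $2,830.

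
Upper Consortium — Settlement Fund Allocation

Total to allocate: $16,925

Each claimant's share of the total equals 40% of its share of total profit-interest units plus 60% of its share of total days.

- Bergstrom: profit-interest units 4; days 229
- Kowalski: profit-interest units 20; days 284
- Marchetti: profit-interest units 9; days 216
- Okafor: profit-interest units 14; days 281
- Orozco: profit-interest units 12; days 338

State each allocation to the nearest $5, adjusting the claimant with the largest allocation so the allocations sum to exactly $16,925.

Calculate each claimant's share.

Bergstrom: $2,185 | Kowalski: $4,430 | Marchetti: $2,660 | Okafor: $3,725 | Orozco: $3,925

Totals — profit-interest units 59, days 1,348.
Combined weights (40% profit-interest units + 60% days): Bergstrom 0.1290; Kowalski 0.2620; Marchetti 0.1572; Okafor 0.2200; Orozco 0.2318.
Unrounded shares: Bergstrom 2,184.13; Kowalski 4,434.40; Marchetti 2,659.92; Okafor 3,723.32; Orozco 3,923.23.
After rounding ($5): Bergstrom $2,185; Kowalski $4,435; Marchetti $2,660; Okafor $3,725; Orozco $3,925. Sum = $16,930.
Difference $16,925 − $16,930 = −$5 applied to largest allocation (Kowalski): Kowalski becomes $4,430.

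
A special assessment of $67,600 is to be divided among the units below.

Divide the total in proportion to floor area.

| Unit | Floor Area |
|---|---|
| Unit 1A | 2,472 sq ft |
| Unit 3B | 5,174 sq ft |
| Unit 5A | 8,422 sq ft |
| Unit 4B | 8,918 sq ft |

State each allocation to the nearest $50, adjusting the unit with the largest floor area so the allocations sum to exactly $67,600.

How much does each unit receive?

Unit 1A: $6,700 | Unit 3B: $14,000 | Unit 5A: $22,800 | Unit 4B: $24,100

Total floor area = 24,986.
Proportional shares: Unit 1A 2,472/24,986 × $67,600 = 6,688.03; Unit 3B 5,174/24,986 × $67,600 = 13,998.34; Unit 5A 8,422/24,986 × $67,600 = 22,785.85; Unit 4B 8,918/24,986 × $67,600 = 24,127.78.
After rounding ($50): Unit 1A $6,700; Unit 3B $14,000; Unit 5A $22,800; Unit 4B $24,150. Sum = $67,650.
Difference $67,600 − $67,650 = −$50 applied to largest floor area (Unit 4B): Unit 4B becomes $24,100.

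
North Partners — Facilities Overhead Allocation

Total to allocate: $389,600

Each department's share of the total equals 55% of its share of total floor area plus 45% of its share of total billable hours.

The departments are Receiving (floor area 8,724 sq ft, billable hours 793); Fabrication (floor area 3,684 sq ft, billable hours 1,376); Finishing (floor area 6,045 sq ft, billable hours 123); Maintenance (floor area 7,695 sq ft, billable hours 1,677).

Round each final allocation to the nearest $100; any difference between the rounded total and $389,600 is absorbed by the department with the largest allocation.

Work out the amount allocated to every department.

Receiving: $106,500 · Fabrication: $91,000 · Finishing: $55,000 · Maintenance: $137,100

Floor area total 26,148; billable hours total 3,969.
Blended shares (55% floor area + 45% billable hours): Receiving 0.2734; Fabrication 0.2335; Finishing 0.1411; Maintenance 0.3520.
Raw shares: Receiving 106,520.89; Fabrication 90,971.11; Finishing 54,971.31; Maintenance 137,136.69.
After rounding ($100): Receiving $106,500; Fabrication $91,000; Finishing $55,000; Maintenance $137,100. Sum = $389,600.
No rounding difference to absorb.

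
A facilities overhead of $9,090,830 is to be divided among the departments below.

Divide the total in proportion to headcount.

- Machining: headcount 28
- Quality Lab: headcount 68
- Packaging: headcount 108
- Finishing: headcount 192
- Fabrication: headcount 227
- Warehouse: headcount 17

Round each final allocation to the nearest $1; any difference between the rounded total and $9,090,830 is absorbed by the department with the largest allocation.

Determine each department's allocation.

Machining: $397,724; Quality Lab: $965,901; Packaging: $1,534,078; Finishing: $2,727,249; Fabrication: $3,224,403; Warehouse: $241,475

Sum of headcount: 640.
Proportional shares: Machining 28/640 × $9,090,830 = 397,723.81; Quality Lab 68/640 × $9,090,830 = 965,900.69; Packaging 108/640 × $9,090,830 = 1,534,077.56; Finishing 192/640 × $9,090,830 = 2,727,249.00; Fabrication 227/640 × $9,090,830 = 3,224,403.77; Warehouse 17/640 × $9,090,830 = 241,475.17.
Rounded to nearest $1: Machining $397,724; Quality Lab $965,901; Packaging $1,534,078; Finishing $2,727,249; Fabrication $3,224,404; Warehouse $241,475. Sum = $9,090,831.
Difference $9,090,830 − $9,090,831 = −$1 applied to largest allocation (Fabrication): Fabrication becomes $3,224,403.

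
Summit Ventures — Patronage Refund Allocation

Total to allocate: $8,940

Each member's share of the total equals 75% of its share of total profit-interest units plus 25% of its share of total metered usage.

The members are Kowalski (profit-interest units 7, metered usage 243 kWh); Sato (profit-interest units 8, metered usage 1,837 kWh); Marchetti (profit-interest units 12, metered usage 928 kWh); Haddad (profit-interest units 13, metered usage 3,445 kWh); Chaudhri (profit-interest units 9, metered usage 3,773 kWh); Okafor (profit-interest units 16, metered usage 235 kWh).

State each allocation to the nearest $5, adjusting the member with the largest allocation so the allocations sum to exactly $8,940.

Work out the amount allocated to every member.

Kowalski: $775 · Sato: $1,220 · Marchetti: $1,435 · Haddad: $2,075 · Chaudhri: $1,735 · Okafor: $1,700

Totals — profit-interest units 65, metered usage 10,461.
Blended shares (75% profit-interest units + 25% metered usage): Kowalski 0.0866; Sato 0.1362; Marchetti 0.1606; Haddad 0.2323; Chaudhri 0.1940; Okafor 0.1902.
Pro-rata amounts: Kowalski 773.99; Sato 1,217.71; Marchetti 1,436.11; Haddad 2,077.03; Chaudhri 1,734.49; Okafor 1,700.67.
Rounded to nearest $5: Kowalski $775; Sato $1,220; Marchetti $1,435; Haddad $2,075; Chaudhri $1,735; Okafor $1,700. Sum = $8,940.
No rounding difference to absorb.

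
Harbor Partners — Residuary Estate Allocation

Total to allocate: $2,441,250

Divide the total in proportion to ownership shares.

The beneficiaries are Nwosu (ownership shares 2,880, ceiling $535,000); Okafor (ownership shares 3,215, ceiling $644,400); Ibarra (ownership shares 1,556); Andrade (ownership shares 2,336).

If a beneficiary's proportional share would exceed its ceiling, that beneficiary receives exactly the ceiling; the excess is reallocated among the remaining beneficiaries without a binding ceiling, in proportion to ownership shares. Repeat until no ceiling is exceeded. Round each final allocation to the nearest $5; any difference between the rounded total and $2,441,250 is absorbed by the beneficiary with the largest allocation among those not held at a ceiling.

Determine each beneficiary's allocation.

Nwosu: $535,000; Okafor: $644,400; Ibarra: $504,480; Andrade: $757,370

Total ownership shares = 9,987.
Pro-rata shares before constraints: Nwosu 703,995.19; Okafor 785,883.52; Ibarra 380,352.96; Andrade 571,018.32.
Held at cap: Nwosu ($535,000), Okafor ($644,400); remaining pool $1,261,850 reallocated over remaining ownership shares 3,892.
Remaining shares: Ibarra 504,480.63 → $504,480; Andrade 757,369.37 → $757,370.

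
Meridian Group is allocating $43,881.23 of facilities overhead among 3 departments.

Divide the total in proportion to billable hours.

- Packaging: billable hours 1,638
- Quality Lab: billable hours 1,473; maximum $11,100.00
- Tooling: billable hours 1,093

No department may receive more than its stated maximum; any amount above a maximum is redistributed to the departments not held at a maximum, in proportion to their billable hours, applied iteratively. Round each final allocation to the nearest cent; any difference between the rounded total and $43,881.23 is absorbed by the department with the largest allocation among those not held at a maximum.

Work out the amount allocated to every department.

Packaging: $19,661.54 | Quality Lab: $11,100.00 | Tooling: $13,119.69

Total billable hours = 4,204.
Unconstrained shares: Packaging 17,097.3965; Quality Lab 15,375.1313; Tooling 11,408.7023.
Capped: Quality Lab ($11,100.00); residual $32,781.23 reallocated over remaining billable hours 2,731.
Redistributed shares: Packaging 19,661.5360 → $19,661.54; Tooling 13,119.6940 → $13,119.69.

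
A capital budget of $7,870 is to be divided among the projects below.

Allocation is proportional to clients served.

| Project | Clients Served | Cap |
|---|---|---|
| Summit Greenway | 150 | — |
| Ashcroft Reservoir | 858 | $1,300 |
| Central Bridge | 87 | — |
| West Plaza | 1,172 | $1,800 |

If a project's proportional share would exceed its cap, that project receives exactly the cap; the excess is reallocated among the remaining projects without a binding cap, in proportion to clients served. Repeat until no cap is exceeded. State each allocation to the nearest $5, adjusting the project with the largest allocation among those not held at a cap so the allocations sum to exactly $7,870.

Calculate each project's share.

Summit Greenway: $3,020 · Ashcroft Reservoir: $1,300 · Central Bridge: $1,750 · West Plaza: $1,800

Sum of clients served: 2,267.
Pro-rata shares before constraints: Summit Greenway 520.73; Ashcroft Reservoir 2,978.59; Central Bridge 302.02; West Plaza 4,068.65.
Capped: Ashcroft Reservoir ($1,300), West Plaza ($1,800); residual $4,770 reallocated over remaining clients served 237.
Shares after redistribution: Summit Greenway 3,018.99 → $3,020; Central Bridge 1,751.01 → $1,750.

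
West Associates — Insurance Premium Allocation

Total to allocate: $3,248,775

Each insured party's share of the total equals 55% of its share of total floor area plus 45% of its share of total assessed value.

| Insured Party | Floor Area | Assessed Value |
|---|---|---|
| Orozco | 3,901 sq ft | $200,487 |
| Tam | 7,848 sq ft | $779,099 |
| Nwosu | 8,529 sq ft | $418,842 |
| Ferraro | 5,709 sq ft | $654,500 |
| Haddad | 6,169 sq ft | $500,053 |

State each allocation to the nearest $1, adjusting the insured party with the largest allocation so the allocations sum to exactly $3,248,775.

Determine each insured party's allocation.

Floor area total 32,156; assessed value total 2,552,981.
Composite weights (55% floor area + 45% assessed value): Orozco 0.1021; Tam 0.2716; Nwosu 0.2197; Ferraro 0.2130; Haddad 0.1937.
Raw shares: Orozco 331,576.18; Tam 882,239.40; Nwosu 713,781.88; Ferraro 692,029.82; Haddad 629,147.72.
After rounding ($1): Orozco $331,576; Tam $882,239; Nwosu $713,782; Ferraro $692,030; Haddad $629,148. Sum = $3,248,775.
Sum already equals the total — no adjustment.

Orozco: $331,576; Tam: $882,239; Nwosu: $713,782; Ferraro: $692,030; Haddad: $629,148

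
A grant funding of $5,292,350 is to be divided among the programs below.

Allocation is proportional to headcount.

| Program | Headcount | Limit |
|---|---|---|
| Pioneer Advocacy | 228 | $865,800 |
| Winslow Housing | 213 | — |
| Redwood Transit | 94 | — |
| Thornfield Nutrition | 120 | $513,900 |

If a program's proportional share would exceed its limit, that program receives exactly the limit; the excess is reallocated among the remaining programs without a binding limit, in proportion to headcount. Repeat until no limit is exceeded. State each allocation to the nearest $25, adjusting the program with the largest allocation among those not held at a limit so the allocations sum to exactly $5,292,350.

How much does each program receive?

Pioneer Advocacy: $865,800 · Winslow Housing: $2,714,650 · Redwood Transit: $1,198,000 · Thornfield Nutrition: $513,900

Combined headcount = 655.
Pro-rata shares before constraints: Pioneer Advocacy 1,842,222.60; Winslow Housing 1,721,023.74; Redwood Transit 759,512.82; Thornfield Nutrition 969,590.84.
Capped: Pioneer Advocacy ($865,800), Thornfield Nutrition ($513,900); balance $3,912,650 reallocated over remaining headcount 307.
Shares after redistribution: Winslow Housing 2,714,639.90 → $2,714,650; Redwood Transit 1,198,010.10 → $1,198,000.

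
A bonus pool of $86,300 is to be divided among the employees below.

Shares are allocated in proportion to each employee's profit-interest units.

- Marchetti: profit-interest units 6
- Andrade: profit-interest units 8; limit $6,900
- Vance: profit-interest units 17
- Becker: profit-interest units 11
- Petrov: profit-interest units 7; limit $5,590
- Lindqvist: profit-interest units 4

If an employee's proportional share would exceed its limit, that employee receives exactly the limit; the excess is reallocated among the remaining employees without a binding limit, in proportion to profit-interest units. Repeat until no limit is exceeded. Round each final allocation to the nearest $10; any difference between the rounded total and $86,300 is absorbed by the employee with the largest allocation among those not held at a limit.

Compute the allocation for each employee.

Total profit-interest units = 53.
Unconstrained shares: Marchetti 9,769.81; Andrade 13,026.42; Vance 27,681.13; Becker 17,911.32; Petrov 11,398.11; Lindqvist 6,513.21.
Capped: Andrade ($6,900), Petrov ($5,590); balance $73,810 reallocated over remaining profit-interest units 38.
Shares after redistribution: Marchetti 11,654.21 → $11,650; Vance 33,020.26 → $33,020; Becker 21,366.05 → $21,370; Lindqvist 7,769.47 → $7,770.

Marchetti: $11,650 · Andrade: $6,900 · Vance: $33,020 · Becker: $21,370 · Petrov: $5,590 · Lindqvist: $7,770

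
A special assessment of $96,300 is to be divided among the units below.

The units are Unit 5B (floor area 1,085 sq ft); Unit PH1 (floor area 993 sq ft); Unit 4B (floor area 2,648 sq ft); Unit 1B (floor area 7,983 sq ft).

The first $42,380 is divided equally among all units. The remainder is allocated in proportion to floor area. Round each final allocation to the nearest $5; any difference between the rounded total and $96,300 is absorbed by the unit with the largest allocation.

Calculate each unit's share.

Unit 5B: $15,200; Unit PH1: $14,810; Unit 4B: $21,830; Unit 1B: $44,460

First tranche $42,380 split equally: $10,595 each.
Remainder $53,920 by floor area (total 12,709): Unit 5B 4,603.29 → $4,605; Unit PH1 4,212.96 → $4,215; Unit 4B 11,234.57 → $11,235; Unit 1B 33,869.18 → $33,870.
Rounding difference −$5 on remainder applied to Unit 1B.
Totals: Unit 5B $10,595 + $4,605 = $15,200; Unit PH1 $10,595 + $4,215 = $14,810; Unit 4B $10,595 + $11,235 = $21,830; Unit 1B $10,595 + $33,865 = $44,460.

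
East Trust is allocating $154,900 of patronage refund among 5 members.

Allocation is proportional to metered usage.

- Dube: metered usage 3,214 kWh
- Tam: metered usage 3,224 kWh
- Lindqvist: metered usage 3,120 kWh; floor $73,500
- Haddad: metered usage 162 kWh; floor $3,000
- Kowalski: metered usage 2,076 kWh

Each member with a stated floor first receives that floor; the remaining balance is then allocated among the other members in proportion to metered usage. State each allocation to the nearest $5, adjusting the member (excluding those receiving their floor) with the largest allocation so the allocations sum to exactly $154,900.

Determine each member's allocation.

Dube: $29,595 · Tam: $29,690 · Lindqvist: $73,500 · Haddad: $3,000 · Kowalski: $19,115

Minimums first: Lindqvist $73,500; Haddad $3,000. Balance $78,400.
Balance split over remaining metered usage 8,514: Dube 29,595.68 → $29,595; Tam 29,687.76 → $29,690; Kowalski 19,116.56 → $19,115.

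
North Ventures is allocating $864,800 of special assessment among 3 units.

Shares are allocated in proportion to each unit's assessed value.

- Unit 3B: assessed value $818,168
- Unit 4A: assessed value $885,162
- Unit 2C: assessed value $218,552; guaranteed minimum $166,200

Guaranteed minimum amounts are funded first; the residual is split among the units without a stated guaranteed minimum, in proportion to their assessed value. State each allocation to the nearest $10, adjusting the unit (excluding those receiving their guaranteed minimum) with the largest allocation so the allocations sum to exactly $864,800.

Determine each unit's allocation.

Guaranteed amounts: Unit 2C $166,200. Remaining pool $698,600.
Remaining pool split over remaining assessed value 1,703,330: Unit 3B 335,561.61 → $335,560; Unit 4A 363,038.39 → $363,040.

Unit 3B: $335,560 | Unit 4A: $363,040 | Unit 2C: $166,200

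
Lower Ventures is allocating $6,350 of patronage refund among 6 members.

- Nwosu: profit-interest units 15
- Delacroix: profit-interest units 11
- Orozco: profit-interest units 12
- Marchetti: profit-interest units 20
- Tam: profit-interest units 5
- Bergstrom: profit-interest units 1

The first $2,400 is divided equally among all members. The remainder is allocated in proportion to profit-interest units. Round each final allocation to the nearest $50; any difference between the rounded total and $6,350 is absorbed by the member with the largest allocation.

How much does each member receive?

Nwosu: $1,350; Delacroix: $1,100; Orozco: $1,150; Marchetti: $1,600; Tam: $700; Bergstrom: $450

First tranche $2,400 split equally: $400 each.
Remainder $3,950 by profit-interest units (total 64): Nwosu 925.78 → $950; Delacroix 678.91 → $700; Orozco 740.62 → $750; Marchetti 1,234.38 → $1,250; Tam 308.59 → $300; Bergstrom 61.72 → $50.
Rounding difference −$50 on remainder applied to Marchetti.
Totals: Nwosu $400 + $950 = $1,350; Delacroix $400 + $700 = $1,100; Orozco $400 + $750 = $1,150; Marchetti $400 + $1,200 = $1,600; Tam $400 + $300 = $700; Bergstrom $400 + $50 = $450.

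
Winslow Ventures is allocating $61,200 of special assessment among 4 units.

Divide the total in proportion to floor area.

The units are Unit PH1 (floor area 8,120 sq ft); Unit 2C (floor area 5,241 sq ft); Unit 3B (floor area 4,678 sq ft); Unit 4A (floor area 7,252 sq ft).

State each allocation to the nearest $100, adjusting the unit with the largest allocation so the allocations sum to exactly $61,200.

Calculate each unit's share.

Unit PH1: $19,700; Unit 2C: $12,700; Unit 3B: $11,300; Unit 4A: $17,500

Combined floor area = 25,291.
Proportional shares: Unit PH1 8,120/25,291 × $61,200 = 19,649.05; Unit 2C 5,241/25,291 × $61,200 = 12,682.35; Unit 3B 4,678/25,291 × $61,200 = 11,319.98; Unit 4A 7,252/25,291 × $61,200 = 17,548.63.
After rounding ($100): Unit PH1 $19,600; Unit 2C $12,700; Unit 3B $11,300; Unit 4A $17,500. Sum = $61,100.
Difference $61,200 − $61,100 = +$100 applied to largest allocation (Unit PH1): Unit PH1 becomes $19,700.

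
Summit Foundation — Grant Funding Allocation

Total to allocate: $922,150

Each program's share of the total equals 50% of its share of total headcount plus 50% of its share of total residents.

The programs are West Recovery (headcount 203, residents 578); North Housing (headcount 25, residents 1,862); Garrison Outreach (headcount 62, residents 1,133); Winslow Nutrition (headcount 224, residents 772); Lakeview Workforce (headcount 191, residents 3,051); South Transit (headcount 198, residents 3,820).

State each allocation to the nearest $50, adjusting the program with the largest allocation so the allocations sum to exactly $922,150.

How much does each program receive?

Headcount total 903; residents total 11,216.
Composite weights (50% headcount + 50% residents): West Recovery 0.1382; North Housing 0.0968; Garrison Outreach 0.0848; Winslow Nutrition 0.1584; Lakeview Workforce 0.2418; South Transit 0.2799.
Unrounded shares: West Recovery 127,413.34; North Housing 89,309.46; Garrison Outreach 78,233.56; Winslow Nutrition 146,111.10; Lakeview Workforce 222,947.87; South Transit 258,134.67.
After rounding ($50): West Recovery $127,400; North Housing $89,300; Garrison Outreach $78,250; Winslow Nutrition $146,100; Lakeview Workforce $222,950; South Transit $258,150. Sum = $922,150.
Rounded total matches; no reconciliation needed.

West Recovery: $127,400 | North Housing: $89,300 | Garrison Outreach: $78,250 | Winslow Nutrition: $146,100 | Lakeview Workforce: $222,950 | South Transit: $258,150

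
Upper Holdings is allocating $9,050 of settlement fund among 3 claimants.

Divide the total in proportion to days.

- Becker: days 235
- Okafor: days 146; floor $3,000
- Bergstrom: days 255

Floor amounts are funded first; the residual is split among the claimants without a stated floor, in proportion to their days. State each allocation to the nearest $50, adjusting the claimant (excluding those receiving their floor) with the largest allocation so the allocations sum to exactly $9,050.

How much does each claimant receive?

Fund the minimums — Okafor $3,000. Remaining pool $6,050.
Remaining pool split over remaining days 490: Becker 2,901.53 → $2,900; Bergstrom 3,148.47 → $3,150.

Becker: $2,900; Okafor: $3,000; Bergstrom: $3,150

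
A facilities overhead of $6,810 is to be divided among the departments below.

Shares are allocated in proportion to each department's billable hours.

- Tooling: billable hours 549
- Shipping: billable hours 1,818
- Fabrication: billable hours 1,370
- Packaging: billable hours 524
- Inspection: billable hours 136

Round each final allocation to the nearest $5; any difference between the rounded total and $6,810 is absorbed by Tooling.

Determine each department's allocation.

Tooling: $855 | Shipping: $2,815 | Fabrication: $2,120 | Packaging: $810 | Inspection: $210

Total billable hours = 4,397.
Raw shares: Tooling 549/4,397 × $6,810 = 850.28; Shipping 1,818/4,397 × $6,810 = 2,815.69; Fabrication 1,370/4,397 × $6,810 = 2,121.83; Packaging 524/4,397 × $6,810 = 811.56; Inspection 136/4,397 × $6,810 = 210.63.
Rounded to nearest $5: Tooling $850; Shipping $2,815; Fabrication $2,120; Packaging $810; Inspection $210. Sum = $6,805.
Difference $6,810 − $6,805 = +$5 applied to Tooling: Tooling becomes $855.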